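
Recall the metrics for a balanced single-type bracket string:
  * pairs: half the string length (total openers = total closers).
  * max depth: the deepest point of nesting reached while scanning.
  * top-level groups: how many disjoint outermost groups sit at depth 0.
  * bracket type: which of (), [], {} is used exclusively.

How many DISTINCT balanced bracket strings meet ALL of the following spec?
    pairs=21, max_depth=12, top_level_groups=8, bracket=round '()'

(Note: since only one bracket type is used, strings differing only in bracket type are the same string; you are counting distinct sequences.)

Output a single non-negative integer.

Spec: pairs=21 depth=12 groups=8
Count(depth <= 12) = 218348872
Count(depth <= 11) = 218345416
Count(depth == 12) = 218348872 - 218345416 = 3456

Answer: 3456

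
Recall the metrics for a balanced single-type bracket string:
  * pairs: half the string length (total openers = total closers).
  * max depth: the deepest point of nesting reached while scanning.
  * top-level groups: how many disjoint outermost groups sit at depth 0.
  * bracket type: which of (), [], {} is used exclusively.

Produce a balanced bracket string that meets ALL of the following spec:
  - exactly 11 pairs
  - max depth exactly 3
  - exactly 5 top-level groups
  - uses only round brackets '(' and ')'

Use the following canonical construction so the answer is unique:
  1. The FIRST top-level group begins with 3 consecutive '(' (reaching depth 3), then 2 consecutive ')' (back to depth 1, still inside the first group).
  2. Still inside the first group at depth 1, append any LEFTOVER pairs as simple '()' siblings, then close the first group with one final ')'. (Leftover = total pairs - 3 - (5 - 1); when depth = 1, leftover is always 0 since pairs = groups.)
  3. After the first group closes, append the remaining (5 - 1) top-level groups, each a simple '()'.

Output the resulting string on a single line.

Spec: pairs=11 depth=3 groups=5
Leftover pairs = 11 - 3 - (5-1) = 4
First group: deep chain of depth 3 + 4 sibling pairs
Remaining 4 groups: simple '()' each

Answer: ((())()()()())()()()()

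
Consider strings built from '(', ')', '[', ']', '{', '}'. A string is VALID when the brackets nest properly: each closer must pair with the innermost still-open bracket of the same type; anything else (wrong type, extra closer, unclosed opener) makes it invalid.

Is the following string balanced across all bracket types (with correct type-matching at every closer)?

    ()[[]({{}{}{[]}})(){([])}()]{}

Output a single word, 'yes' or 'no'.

Answer: yes

Derivation:
pos 0: push '('; stack = (
pos 1: ')' matches '('; pop; stack = (empty)
pos 2: push '['; stack = [
pos 3: push '['; stack = [[
pos 4: ']' matches '['; pop; stack = [
pos 5: push '('; stack = [(
pos 6: push '{'; stack = [({
pos 7: push '{'; stack = [({{
pos 8: '}' matches '{'; pop; stack = [({
pos 9: push '{'; stack = [({{
pos 10: '}' matches '{'; pop; stack = [({
pos 11: push '{'; stack = [({{
pos 12: push '['; stack = [({{[
pos 13: ']' matches '['; pop; stack = [({{
pos 14: '}' matches '{'; pop; stack = [({
pos 15: '}' matches '{'; pop; stack = [(
pos 16: ')' matches '('; pop; stack = [
pos 17: push '('; stack = [(
pos 18: ')' matches '('; pop; stack = [
pos 19: push '{'; stack = [{
pos 20: push '('; stack = [{(
pos 21: push '['; stack = [{([
pos 22: ']' matches '['; pop; stack = [{(
pos 23: ')' matches '('; pop; stack = [{
pos 24: '}' matches '{'; pop; stack = [
pos 25: push '('; stack = [(
pos 26: ')' matches '('; pop; stack = [
pos 27: ']' matches '['; pop; stack = (empty)
pos 28: push '{'; stack = {
pos 29: '}' matches '{'; pop; stack = (empty)
end: stack empty → VALID
Verdict: properly nested → yes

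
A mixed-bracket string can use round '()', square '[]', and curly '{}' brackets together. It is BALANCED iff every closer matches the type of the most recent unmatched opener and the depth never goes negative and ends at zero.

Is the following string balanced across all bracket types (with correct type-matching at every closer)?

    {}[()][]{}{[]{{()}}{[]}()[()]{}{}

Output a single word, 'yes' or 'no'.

Answer: no

Derivation:
pos 0: push '{'; stack = {
pos 1: '}' matches '{'; pop; stack = (empty)
pos 2: push '['; stack = [
pos 3: push '('; stack = [(
pos 4: ')' matches '('; pop; stack = [
pos 5: ']' matches '['; pop; stack = (empty)
pos 6: push '['; stack = [
pos 7: ']' matches '['; pop; stack = (empty)
pos 8: push '{'; stack = {
pos 9: '}' matches '{'; pop; stack = (empty)
pos 10: push '{'; stack = {
pos 11: push '['; stack = {[
pos 12: ']' matches '['; pop; stack = {
pos 13: push '{'; stack = {{
pos 14: push '{'; stack = {{{
pos 15: push '('; stack = {{{(
pos 16: ')' matches '('; pop; stack = {{{
pos 17: '}' matches '{'; pop; stack = {{
pos 18: '}' matches '{'; pop; stack = {
pos 19: push '{'; stack = {{
pos 20: push '['; stack = {{[
pos 21: ']' matches '['; pop; stack = {{
pos 22: '}' matches '{'; pop; stack = {
pos 23: push '('; stack = {(
pos 24: ')' matches '('; pop; stack = {
pos 25: push '['; stack = {[
pos 26: push '('; stack = {[(
pos 27: ')' matches '('; pop; stack = {[
pos 28: ']' matches '['; pop; stack = {
pos 29: push '{'; stack = {{
pos 30: '}' matches '{'; pop; stack = {
pos 31: push '{'; stack = {{
pos 32: '}' matches '{'; pop; stack = {
end: stack still non-empty ({) → INVALID
Verdict: unclosed openers at end: { → no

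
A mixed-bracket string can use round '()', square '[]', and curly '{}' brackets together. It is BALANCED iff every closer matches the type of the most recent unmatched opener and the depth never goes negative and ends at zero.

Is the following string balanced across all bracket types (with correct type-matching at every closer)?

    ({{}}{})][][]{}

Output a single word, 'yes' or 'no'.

pos 0: push '('; stack = (
pos 1: push '{'; stack = ({
pos 2: push '{'; stack = ({{
pos 3: '}' matches '{'; pop; stack = ({
pos 4: '}' matches '{'; pop; stack = (
pos 5: push '{'; stack = ({
pos 6: '}' matches '{'; pop; stack = (
pos 7: ')' matches '('; pop; stack = (empty)
pos 8: saw closer ']' but stack is empty → INVALID
Verdict: unmatched closer ']' at position 8 → no

Answer: no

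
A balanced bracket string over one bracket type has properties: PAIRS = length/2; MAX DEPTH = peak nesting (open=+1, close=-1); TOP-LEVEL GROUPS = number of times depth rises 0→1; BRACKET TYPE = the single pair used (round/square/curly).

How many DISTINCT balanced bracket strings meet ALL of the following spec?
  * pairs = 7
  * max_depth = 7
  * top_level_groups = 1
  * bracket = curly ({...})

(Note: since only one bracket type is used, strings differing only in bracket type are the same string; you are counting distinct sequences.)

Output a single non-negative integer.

Spec: pairs=7 depth=7 groups=1
Count(depth <= 7) = 132
Count(depth <= 6) = 131
Count(depth == 7) = 132 - 131 = 1

Answer: 1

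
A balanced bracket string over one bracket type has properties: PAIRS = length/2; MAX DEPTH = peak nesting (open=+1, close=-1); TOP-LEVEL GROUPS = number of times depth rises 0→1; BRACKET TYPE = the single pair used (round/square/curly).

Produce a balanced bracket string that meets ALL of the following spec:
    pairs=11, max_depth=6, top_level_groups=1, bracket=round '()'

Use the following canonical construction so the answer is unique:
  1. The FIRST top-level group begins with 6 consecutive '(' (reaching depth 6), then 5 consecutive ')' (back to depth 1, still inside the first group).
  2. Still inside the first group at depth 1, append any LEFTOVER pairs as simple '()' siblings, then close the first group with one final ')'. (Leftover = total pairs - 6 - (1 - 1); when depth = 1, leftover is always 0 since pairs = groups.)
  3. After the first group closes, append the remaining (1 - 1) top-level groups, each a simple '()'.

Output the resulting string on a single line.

Spec: pairs=11 depth=6 groups=1
Leftover pairs = 11 - 6 - (1-1) = 5
First group: deep chain of depth 6 + 5 sibling pairs
Remaining 0 groups: simple '()' each

Answer: (((((()))))()()()()())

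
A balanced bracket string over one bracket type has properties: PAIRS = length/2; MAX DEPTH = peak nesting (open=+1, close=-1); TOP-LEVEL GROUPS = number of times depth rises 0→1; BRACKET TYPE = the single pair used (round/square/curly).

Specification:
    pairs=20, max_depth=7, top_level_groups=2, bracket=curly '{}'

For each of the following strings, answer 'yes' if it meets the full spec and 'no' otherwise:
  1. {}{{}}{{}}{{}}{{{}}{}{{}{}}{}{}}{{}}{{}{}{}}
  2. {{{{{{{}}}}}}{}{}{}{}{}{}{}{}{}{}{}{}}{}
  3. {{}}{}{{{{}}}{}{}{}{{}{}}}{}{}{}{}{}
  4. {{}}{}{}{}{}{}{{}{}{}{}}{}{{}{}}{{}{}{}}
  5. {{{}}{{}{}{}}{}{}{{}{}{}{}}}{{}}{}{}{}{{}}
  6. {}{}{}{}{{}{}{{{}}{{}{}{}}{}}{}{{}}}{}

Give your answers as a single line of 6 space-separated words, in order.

String 1 '{}{{}}{{}}{{}}{{{}}{}{{}{}}{}{}}{{}}{{}{}{}}': depth seq [1 0 1 2 1 0 1 2 1 0 1 2 1 0 1 2 3 2 1 2 1 2 3 2 3 2 1 2 1 2 1 0 1 2 1 0 1 2 1 2 1 2 1 0]
  -> pairs=22 depth=3 groups=7 -> no
String 2 '{{{{{{{}}}}}}{}{}{}{}{}{}{}{}{}{}{}{}}{}': depth seq [1 2 3 4 5 6 7 6 5 4 3 2 1 2 1 2 1 2 1 2 1 2 1 2 1 2 1 2 1 2 1 2 1 2 1 2 1 0 1 0]
  -> pairs=20 depth=7 groups=2 -> yes
String 3 '{{}}{}{{{{}}}{}{}{}{{}{}}}{}{}{}{}{}': depth seq [1 2 1 0 1 0 1 2 3 4 3 2 1 2 1 2 1 2 1 2 3 2 3 2 1 0 1 0 1 0 1 0 1 0 1 0]
  -> pairs=18 depth=4 groups=8 -> no
String 4 '{{}}{}{}{}{}{}{{}{}{}{}}{}{{}{}}{{}{}{}}': depth seq [1 2 1 0 1 0 1 0 1 0 1 0 1 0 1 2 1 2 1 2 1 2 1 0 1 0 1 2 1 2 1 0 1 2 1 2 1 2 1 0]
  -> pairs=20 depth=2 groups=10 -> no
String 5 '{{{}}{{}{}{}}{}{}{{}{}{}{}}}{{}}{}{}{}{{}}': depth seq [1 2 3 2 1 2 3 2 3 2 3 2 1 2 1 2 1 2 3 2 3 2 3 2 3 2 1 0 1 2 1 0 1 0 1 0 1 0 1 2 1 0]
  -> pairs=21 depth=3 groups=6 -> no
String 6 '{}{}{}{}{{}{}{{{}}{{}{}{}}{}}{}{{}}}{}': depth seq [1 0 1 0 1 0 1 0 1 2 1 2 1 2 3 4 3 2 3 4 3 4 3 4 3 2 3 2 1 2 1 2 3 2 1 0 1 0]
  -> pairs=19 depth=4 groups=6 -> no

Answer: no yes no no no no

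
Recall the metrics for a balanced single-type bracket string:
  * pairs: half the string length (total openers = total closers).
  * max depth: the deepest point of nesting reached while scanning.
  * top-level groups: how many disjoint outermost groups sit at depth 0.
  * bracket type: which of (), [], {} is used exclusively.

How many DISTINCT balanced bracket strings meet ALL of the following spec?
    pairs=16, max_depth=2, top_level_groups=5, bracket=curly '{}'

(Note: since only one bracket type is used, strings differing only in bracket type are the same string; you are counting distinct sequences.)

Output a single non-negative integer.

Spec: pairs=16 depth=2 groups=5
Count(depth <= 2) = 1365
Count(depth <= 1) = 0
Count(depth == 2) = 1365 - 0 = 1365

Answer: 1365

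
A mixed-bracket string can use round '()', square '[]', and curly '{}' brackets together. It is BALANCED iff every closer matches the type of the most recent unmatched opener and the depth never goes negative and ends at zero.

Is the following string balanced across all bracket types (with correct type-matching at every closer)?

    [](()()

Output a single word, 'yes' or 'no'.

pos 0: push '['; stack = [
pos 1: ']' matches '['; pop; stack = (empty)
pos 2: push '('; stack = (
pos 3: push '('; stack = ((
pos 4: ')' matches '('; pop; stack = (
pos 5: push '('; stack = ((
pos 6: ')' matches '('; pop; stack = (
end: stack still non-empty (() → INVALID
Verdict: unclosed openers at end: ( → no

Answer: no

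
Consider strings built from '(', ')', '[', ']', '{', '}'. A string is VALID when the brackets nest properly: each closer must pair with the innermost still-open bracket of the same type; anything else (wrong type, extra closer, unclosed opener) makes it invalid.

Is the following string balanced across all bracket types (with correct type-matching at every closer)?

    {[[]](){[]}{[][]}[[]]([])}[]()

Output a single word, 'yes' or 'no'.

pos 0: push '{'; stack = {
pos 1: push '['; stack = {[
pos 2: push '['; stack = {[[
pos 3: ']' matches '['; pop; stack = {[
pos 4: ']' matches '['; pop; stack = {
pos 5: push '('; stack = {(
pos 6: ')' matches '('; pop; stack = {
pos 7: push '{'; stack = {{
pos 8: push '['; stack = {{[
pos 9: ']' matches '['; pop; stack = {{
pos 10: '}' matches '{'; pop; stack = {
pos 11: push '{'; stack = {{
pos 12: push '['; stack = {{[
pos 13: ']' matches '['; pop; stack = {{
pos 14: push '['; stack = {{[
pos 15: ']' matches '['; pop; stack = {{
pos 16: '}' matches '{'; pop; stack = {
pos 17: push '['; stack = {[
pos 18: push '['; stack = {[[
pos 19: ']' matches '['; pop; stack = {[
pos 20: ']' matches '['; pop; stack = {
pos 21: push '('; stack = {(
pos 22: push '['; stack = {([
pos 23: ']' matches '['; pop; stack = {(
pos 24: ')' matches '('; pop; stack = {
pos 25: '}' matches '{'; pop; stack = (empty)
pos 26: push '['; stack = [
pos 27: ']' matches '['; pop; stack = (empty)
pos 28: push '('; stack = (
pos 29: ')' matches '('; pop; stack = (empty)
end: stack empty → VALID
Verdict: properly nested → yes

Answer: yes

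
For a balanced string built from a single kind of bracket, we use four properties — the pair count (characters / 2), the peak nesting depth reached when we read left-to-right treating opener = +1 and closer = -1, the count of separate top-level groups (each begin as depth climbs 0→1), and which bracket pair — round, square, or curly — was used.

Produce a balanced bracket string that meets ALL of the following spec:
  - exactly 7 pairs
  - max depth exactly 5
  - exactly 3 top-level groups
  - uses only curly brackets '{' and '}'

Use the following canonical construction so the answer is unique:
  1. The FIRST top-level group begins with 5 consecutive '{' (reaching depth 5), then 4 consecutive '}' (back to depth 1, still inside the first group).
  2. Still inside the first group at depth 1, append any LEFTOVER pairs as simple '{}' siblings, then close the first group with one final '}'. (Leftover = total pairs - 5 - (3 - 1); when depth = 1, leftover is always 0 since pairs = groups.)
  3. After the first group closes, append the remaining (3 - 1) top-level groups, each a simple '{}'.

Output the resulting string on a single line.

Spec: pairs=7 depth=5 groups=3
Leftover pairs = 7 - 5 - (3-1) = 0
First group: deep chain of depth 5 + 0 sibling pairs
Remaining 2 groups: simple '{}' each

Answer: {{{{{}}}}}{}{}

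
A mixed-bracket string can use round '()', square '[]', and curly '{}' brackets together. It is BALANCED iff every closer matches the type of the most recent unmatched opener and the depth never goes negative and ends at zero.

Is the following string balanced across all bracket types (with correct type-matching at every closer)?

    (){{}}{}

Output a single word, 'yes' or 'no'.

Answer: yes

Derivation:
pos 0: push '('; stack = (
pos 1: ')' matches '('; pop; stack = (empty)
pos 2: push '{'; stack = {
pos 3: push '{'; stack = {{
pos 4: '}' matches '{'; pop; stack = {
pos 5: '}' matches '{'; pop; stack = (empty)
pos 6: push '{'; stack = {
pos 7: '}' matches '{'; pop; stack = (empty)
end: stack empty → VALID
Verdict: properly nested → yes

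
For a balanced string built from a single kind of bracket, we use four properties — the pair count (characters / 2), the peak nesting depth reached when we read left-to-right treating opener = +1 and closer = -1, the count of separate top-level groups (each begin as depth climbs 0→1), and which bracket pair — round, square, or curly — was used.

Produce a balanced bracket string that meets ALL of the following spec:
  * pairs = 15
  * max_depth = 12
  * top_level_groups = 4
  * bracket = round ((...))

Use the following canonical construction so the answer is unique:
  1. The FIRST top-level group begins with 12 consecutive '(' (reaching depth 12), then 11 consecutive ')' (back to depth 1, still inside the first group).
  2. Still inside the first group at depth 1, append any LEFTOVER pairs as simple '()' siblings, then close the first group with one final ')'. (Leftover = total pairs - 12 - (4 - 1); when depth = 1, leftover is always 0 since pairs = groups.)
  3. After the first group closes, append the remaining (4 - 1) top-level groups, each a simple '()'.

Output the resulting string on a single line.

Answer: (((((((((((())))))))))))()()()

Derivation:
Spec: pairs=15 depth=12 groups=4
Leftover pairs = 15 - 12 - (4-1) = 0
First group: deep chain of depth 12 + 0 sibling pairs
Remaining 3 groups: simple '()' each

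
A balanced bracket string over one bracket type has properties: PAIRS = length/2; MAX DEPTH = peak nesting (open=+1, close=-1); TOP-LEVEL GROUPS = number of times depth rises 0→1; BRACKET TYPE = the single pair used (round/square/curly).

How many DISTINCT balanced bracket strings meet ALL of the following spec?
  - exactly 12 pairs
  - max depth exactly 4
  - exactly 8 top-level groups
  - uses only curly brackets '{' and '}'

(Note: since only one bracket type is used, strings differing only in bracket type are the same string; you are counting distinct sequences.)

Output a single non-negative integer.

Answer: 96

Derivation:
Spec: pairs=12 depth=4 groups=8
Count(depth <= 4) = 902
Count(depth <= 3) = 806
Count(depth == 4) = 902 - 806 = 96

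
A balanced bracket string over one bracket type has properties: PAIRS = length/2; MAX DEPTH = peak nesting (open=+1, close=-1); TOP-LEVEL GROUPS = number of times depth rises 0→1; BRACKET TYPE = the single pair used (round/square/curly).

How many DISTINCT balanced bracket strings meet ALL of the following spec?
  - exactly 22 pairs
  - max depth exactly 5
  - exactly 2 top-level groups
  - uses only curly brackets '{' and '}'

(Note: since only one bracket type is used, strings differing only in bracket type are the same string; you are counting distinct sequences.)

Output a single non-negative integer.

Answer: 2818812471

Derivation:
Spec: pairs=22 depth=5 groups=2
Count(depth <= 5) = 3293074162
Count(depth <= 4) = 474261691
Count(depth == 5) = 3293074162 - 474261691 = 2818812471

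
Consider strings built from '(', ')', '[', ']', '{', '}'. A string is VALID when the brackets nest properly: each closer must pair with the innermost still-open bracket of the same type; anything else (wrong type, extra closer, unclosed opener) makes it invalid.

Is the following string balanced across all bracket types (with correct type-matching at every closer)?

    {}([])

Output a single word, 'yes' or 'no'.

pos 0: push '{'; stack = {
pos 1: '}' matches '{'; pop; stack = (empty)
pos 2: push '('; stack = (
pos 3: push '['; stack = ([
pos 4: ']' matches '['; pop; stack = (
pos 5: ')' matches '('; pop; stack = (empty)
end: stack empty → VALID
Verdict: properly nested → yes

Answer: yes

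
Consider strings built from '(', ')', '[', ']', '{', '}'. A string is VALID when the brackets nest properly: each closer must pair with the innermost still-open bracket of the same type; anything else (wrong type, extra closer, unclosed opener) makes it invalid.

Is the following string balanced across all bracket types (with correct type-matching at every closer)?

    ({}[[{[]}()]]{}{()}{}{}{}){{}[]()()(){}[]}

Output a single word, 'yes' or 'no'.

Answer: yes

Derivation:
pos 0: push '('; stack = (
pos 1: push '{'; stack = ({
pos 2: '}' matches '{'; pop; stack = (
pos 3: push '['; stack = ([
pos 4: push '['; stack = ([[
pos 5: push '{'; stack = ([[{
pos 6: push '['; stack = ([[{[
pos 7: ']' matches '['; pop; stack = ([[{
pos 8: '}' matches '{'; pop; stack = ([[
pos 9: push '('; stack = ([[(
pos 10: ')' matches '('; pop; stack = ([[
pos 11: ']' matches '['; pop; stack = ([
pos 12: ']' matches '['; pop; stack = (
pos 13: push '{'; stack = ({
pos 14: '}' matches '{'; pop; stack = (
pos 15: push '{'; stack = ({
pos 16: push '('; stack = ({(
pos 17: ')' matches '('; pop; stack = ({
pos 18: '}' matches '{'; pop; stack = (
pos 19: push '{'; stack = ({
pos 20: '}' matches '{'; pop; stack = (
pos 21: push '{'; stack = ({
pos 22: '}' matches '{'; pop; stack = (
pos 23: push '{'; stack = ({
pos 24: '}' matches '{'; pop; stack = (
pos 25: ')' matches '('; pop; stack = (empty)
pos 26: push '{'; stack = {
pos 27: push '{'; stack = {{
pos 28: '}' matches '{'; pop; stack = {
pos 29: push '['; stack = {[
pos 30: ']' matches '['; pop; stack = {
pos 31: push '('; stack = {(
pos 32: ')' matches '('; pop; stack = {
pos 33: push '('; stack = {(
pos 34: ')' matches '('; pop; stack = {
pos 35: push '('; stack = {(
pos 36: ')' matches '('; pop; stack = {
pos 37: push '{'; stack = {{
pos 38: '}' matches '{'; pop; stack = {
pos 39: push '['; stack = {[
pos 40: ']' matches '['; pop; stack = {
pos 41: '}' matches '{'; pop; stack = (empty)
end: stack empty → VALID
Verdict: properly nested → yes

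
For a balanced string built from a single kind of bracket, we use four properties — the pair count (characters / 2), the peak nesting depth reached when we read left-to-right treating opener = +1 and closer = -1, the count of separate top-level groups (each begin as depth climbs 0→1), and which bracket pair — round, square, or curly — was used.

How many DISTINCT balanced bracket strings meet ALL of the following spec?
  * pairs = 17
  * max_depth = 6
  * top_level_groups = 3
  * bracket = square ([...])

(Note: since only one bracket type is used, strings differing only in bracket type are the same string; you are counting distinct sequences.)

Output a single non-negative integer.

Answer: 6747120

Derivation:
Spec: pairs=17 depth=6 groups=3
Count(depth <= 6) = 18538485
Count(depth <= 5) = 11791365
Count(depth == 6) = 18538485 - 11791365 = 6747120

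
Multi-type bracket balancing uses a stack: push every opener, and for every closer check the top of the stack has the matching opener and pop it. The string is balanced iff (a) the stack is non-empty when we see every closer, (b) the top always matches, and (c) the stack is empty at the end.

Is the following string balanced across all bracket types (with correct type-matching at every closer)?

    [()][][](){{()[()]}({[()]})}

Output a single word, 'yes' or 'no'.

Answer: yes

Derivation:
pos 0: push '['; stack = [
pos 1: push '('; stack = [(
pos 2: ')' matches '('; pop; stack = [
pos 3: ']' matches '['; pop; stack = (empty)
pos 4: push '['; stack = [
pos 5: ']' matches '['; pop; stack = (empty)
pos 6: push '['; stack = [
pos 7: ']' matches '['; pop; stack = (empty)
pos 8: push '('; stack = (
pos 9: ')' matches '('; pop; stack = (empty)
pos 10: push '{'; stack = {
pos 11: push '{'; stack = {{
pos 12: push '('; stack = {{(
pos 13: ')' matches '('; pop; stack = {{
pos 14: push '['; stack = {{[
pos 15: push '('; stack = {{[(
pos 16: ')' matches '('; pop; stack = {{[
pos 17: ']' matches '['; pop; stack = {{
pos 18: '}' matches '{'; pop; stack = {
pos 19: push '('; stack = {(
pos 20: push '{'; stack = {({
pos 21: push '['; stack = {({[
pos 22: push '('; stack = {({[(
pos 23: ')' matches '('; pop; stack = {({[
pos 24: ']' matches '['; pop; stack = {({
pos 25: '}' matches '{'; pop; stack = {(
pos 26: ')' matches '('; pop; stack = {
pos 27: '}' matches '{'; pop; stack = (empty)
end: stack empty → VALID
Verdict: properly nested → yes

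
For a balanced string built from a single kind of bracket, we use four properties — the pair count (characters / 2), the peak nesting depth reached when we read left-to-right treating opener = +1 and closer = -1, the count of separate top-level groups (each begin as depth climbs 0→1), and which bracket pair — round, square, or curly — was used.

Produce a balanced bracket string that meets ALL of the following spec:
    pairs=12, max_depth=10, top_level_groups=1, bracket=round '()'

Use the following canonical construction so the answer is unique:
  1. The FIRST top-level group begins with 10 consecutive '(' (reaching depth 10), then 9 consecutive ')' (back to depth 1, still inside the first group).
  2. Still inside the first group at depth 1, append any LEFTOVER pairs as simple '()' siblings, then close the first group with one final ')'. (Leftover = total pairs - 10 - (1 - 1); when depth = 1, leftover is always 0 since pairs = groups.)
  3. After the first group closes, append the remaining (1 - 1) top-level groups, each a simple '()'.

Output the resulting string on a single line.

Spec: pairs=12 depth=10 groups=1
Leftover pairs = 12 - 10 - (1-1) = 2
First group: deep chain of depth 10 + 2 sibling pairs
Remaining 0 groups: simple '()' each

Answer: (((((((((()))))))))()())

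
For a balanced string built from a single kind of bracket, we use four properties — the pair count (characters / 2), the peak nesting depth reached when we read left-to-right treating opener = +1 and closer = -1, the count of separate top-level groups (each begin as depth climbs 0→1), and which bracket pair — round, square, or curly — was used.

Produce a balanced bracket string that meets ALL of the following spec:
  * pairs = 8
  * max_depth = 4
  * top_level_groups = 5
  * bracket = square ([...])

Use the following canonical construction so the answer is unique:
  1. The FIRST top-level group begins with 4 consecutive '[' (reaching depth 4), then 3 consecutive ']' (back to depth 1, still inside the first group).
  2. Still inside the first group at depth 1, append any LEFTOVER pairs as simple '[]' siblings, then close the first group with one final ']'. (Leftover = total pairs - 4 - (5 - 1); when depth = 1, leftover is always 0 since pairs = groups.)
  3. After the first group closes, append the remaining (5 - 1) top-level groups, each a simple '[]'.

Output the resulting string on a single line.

Spec: pairs=8 depth=4 groups=5
Leftover pairs = 8 - 4 - (5-1) = 0
First group: deep chain of depth 4 + 0 sibling pairs
Remaining 4 groups: simple '[]' each

Answer: [[[[]]]][][][][]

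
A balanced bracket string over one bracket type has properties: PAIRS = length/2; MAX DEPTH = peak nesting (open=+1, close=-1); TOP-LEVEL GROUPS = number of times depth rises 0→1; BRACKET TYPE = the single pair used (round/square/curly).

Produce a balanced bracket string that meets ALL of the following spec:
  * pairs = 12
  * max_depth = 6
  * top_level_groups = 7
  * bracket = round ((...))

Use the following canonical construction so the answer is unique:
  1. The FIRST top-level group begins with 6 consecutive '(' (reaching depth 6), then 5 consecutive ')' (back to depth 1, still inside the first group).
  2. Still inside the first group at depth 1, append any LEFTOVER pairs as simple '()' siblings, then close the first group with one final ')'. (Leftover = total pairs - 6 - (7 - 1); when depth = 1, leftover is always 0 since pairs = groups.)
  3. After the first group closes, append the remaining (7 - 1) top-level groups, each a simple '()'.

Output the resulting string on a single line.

Answer: (((((())))))()()()()()()

Derivation:
Spec: pairs=12 depth=6 groups=7
Leftover pairs = 12 - 6 - (7-1) = 0
First group: deep chain of depth 6 + 0 sibling pairs
Remaining 6 groups: simple '()' each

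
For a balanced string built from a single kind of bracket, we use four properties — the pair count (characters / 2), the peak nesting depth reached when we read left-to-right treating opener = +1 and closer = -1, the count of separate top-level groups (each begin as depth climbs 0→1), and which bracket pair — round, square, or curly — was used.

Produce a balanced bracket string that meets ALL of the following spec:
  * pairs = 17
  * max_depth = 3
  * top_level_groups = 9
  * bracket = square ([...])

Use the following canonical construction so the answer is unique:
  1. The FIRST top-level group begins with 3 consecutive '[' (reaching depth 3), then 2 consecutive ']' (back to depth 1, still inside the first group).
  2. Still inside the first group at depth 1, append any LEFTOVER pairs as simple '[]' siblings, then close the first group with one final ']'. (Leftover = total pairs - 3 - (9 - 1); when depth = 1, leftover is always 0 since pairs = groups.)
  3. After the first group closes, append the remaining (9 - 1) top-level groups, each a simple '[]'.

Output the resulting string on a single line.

Answer: [[[]][][][][][][]][][][][][][][][]

Derivation:
Spec: pairs=17 depth=3 groups=9
Leftover pairs = 17 - 3 - (9-1) = 6
First group: deep chain of depth 3 + 6 sibling pairs
Remaining 8 groups: simple '[]' each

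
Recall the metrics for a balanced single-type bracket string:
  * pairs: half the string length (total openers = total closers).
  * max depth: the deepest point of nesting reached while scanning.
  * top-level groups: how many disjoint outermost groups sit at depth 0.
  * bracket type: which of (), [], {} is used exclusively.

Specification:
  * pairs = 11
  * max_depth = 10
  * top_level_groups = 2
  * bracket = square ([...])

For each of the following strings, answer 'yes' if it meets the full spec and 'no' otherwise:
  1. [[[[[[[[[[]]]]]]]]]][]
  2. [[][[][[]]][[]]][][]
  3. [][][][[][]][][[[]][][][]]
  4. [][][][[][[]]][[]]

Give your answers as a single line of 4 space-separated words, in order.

String 1 '[[[[[[[[[[]]]]]]]]]][]': depth seq [1 2 3 4 5 6 7 8 9 10 9 8 7 6 5 4 3 2 1 0 1 0]
  -> pairs=11 depth=10 groups=2 -> yes
String 2 '[[][[][[]]][[]]][][]': depth seq [1 2 1 2 3 2 3 4 3 2 1 2 3 2 1 0 1 0 1 0]
  -> pairs=10 depth=4 groups=3 -> no
String 3 '[][][][[][]][][[[]][][][]]': depth seq [1 0 1 0 1 0 1 2 1 2 1 0 1 0 1 2 3 2 1 2 1 2 1 2 1 0]
  -> pairs=13 depth=3 groups=6 -> no
String 4 '[][][][[][[]]][[]]': depth seq [1 0 1 0 1 0 1 2 1 2 3 2 1 0 1 2 1 0]
  -> pairs=9 depth=3 groups=5 -> no

Answer: yes no no no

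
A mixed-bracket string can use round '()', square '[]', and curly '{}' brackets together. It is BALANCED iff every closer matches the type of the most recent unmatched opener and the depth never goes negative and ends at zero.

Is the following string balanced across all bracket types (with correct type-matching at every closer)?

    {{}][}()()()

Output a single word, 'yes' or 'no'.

pos 0: push '{'; stack = {
pos 1: push '{'; stack = {{
pos 2: '}' matches '{'; pop; stack = {
pos 3: saw closer ']' but top of stack is '{' (expected '}') → INVALID
Verdict: type mismatch at position 3: ']' closes '{' → no

Answer: no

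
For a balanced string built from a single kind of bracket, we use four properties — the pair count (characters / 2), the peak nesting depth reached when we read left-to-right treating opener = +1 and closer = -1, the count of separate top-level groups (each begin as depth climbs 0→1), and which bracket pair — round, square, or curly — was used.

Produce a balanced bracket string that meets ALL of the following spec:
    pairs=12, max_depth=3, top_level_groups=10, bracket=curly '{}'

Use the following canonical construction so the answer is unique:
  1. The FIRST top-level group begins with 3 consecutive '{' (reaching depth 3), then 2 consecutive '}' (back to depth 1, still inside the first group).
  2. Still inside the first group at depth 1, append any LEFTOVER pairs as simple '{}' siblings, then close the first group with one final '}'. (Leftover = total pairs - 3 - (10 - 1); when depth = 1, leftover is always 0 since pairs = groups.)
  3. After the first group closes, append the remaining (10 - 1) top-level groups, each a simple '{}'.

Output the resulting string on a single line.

Answer: {{{}}}{}{}{}{}{}{}{}{}{}

Derivation:
Spec: pairs=12 depth=3 groups=10
Leftover pairs = 12 - 3 - (10-1) = 0
First group: deep chain of depth 3 + 0 sibling pairs
Remaining 9 groups: simple '{}' each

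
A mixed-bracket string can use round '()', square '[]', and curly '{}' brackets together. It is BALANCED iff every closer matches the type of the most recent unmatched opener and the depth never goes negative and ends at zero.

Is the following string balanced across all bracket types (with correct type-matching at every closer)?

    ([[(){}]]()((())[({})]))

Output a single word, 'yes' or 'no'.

pos 0: push '('; stack = (
pos 1: push '['; stack = ([
pos 2: push '['; stack = ([[
pos 3: push '('; stack = ([[(
pos 4: ')' matches '('; pop; stack = ([[
pos 5: push '{'; stack = ([[{
pos 6: '}' matches '{'; pop; stack = ([[
pos 7: ']' matches '['; pop; stack = ([
pos 8: ']' matches '['; pop; stack = (
pos 9: push '('; stack = ((
pos 10: ')' matches '('; pop; stack = (
pos 11: push '('; stack = ((
pos 12: push '('; stack = (((
pos 13: push '('; stack = ((((
pos 14: ')' matches '('; pop; stack = (((
pos 15: ')' matches '('; pop; stack = ((
pos 16: push '['; stack = (([
pos 17: push '('; stack = (([(
pos 18: push '{'; stack = (([({
pos 19: '}' matches '{'; pop; stack = (([(
pos 20: ')' matches '('; pop; stack = (([
pos 21: ']' matches '['; pop; stack = ((
pos 22: ')' matches '('; pop; stack = (
pos 23: ')' matches '('; pop; stack = (empty)
end: stack empty → VALID
Verdict: properly nested → yes

Answer: yes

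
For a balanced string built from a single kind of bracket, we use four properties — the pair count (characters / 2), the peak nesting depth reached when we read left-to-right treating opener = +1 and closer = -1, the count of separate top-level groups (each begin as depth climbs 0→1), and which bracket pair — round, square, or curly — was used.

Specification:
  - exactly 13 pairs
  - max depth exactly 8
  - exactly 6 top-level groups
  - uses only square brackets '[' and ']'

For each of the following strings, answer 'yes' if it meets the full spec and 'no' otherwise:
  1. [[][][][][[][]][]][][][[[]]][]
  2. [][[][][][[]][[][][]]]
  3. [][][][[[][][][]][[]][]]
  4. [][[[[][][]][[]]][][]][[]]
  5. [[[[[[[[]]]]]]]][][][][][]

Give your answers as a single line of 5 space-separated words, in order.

String 1 '[[][][][][[][]][]][][][[[]]][]': depth seq [1 2 1 2 1 2 1 2 1 2 3 2 3 2 1 2 1 0 1 0 1 0 1 2 3 2 1 0 1 0]
  -> pairs=15 depth=3 groups=5 -> no
String 2 '[][[][][][[]][[][][]]]': depth seq [1 0 1 2 1 2 1 2 1 2 3 2 1 2 3 2 3 2 3 2 1 0]
  -> pairs=11 depth=3 groups=2 -> no
String 3 '[][][][[[][][][]][[]][]]': depth seq [1 0 1 0 1 0 1 2 3 2 3 2 3 2 3 2 1 2 3 2 1 2 1 0]
  -> pairs=12 depth=3 groups=4 -> no
String 4 '[][[[[][][]][[]]][][]][[]]': depth seq [1 0 1 2 3 4 3 4 3 4 3 2 3 4 3 2 1 2 1 2 1 0 1 2 1 0]
  -> pairs=13 depth=4 groups=3 -> no
String 5 '[[[[[[[[]]]]]]]][][][][][]': depth seq [1 2 3 4 5 6 7 8 7 6 5 4 3 2 1 0 1 0 1 0 1 0 1 0 1 0]
  -> pairs=13 depth=8 groups=6 -> yes

Answer: no no no no yes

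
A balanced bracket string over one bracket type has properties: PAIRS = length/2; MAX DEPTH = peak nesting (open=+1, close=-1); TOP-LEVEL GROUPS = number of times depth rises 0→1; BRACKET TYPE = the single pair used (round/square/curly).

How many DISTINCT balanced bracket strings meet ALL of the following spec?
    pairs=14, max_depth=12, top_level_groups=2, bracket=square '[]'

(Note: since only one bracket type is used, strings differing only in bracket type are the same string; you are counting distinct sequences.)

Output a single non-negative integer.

Spec: pairs=14 depth=12 groups=2
Count(depth <= 12) = 742898
Count(depth <= 11) = 742854
Count(depth == 12) = 742898 - 742854 = 44

Answer: 44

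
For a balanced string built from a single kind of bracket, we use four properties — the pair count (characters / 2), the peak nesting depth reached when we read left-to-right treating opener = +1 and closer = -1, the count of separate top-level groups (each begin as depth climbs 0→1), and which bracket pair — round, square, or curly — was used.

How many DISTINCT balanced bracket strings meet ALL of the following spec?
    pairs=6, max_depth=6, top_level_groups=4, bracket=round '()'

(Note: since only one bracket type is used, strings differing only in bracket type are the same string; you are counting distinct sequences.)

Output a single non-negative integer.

Answer: 0

Derivation:
Spec: pairs=6 depth=6 groups=4
Count(depth <= 6) = 14
Count(depth <= 5) = 14
Count(depth == 6) = 14 - 14 = 0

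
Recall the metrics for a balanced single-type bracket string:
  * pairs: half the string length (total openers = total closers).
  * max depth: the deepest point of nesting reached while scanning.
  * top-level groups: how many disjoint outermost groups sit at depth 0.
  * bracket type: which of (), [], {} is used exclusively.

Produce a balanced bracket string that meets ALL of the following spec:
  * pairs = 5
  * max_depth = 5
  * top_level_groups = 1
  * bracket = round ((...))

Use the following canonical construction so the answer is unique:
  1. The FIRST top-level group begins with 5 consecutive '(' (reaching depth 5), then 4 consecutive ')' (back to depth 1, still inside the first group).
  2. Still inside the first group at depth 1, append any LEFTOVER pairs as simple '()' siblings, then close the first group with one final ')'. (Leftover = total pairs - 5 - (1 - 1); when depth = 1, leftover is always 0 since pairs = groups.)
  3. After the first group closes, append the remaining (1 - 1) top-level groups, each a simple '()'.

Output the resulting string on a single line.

Spec: pairs=5 depth=5 groups=1
Leftover pairs = 5 - 5 - (1-1) = 0
First group: deep chain of depth 5 + 0 sibling pairs
Remaining 0 groups: simple '()' each

Answer: ((((()))))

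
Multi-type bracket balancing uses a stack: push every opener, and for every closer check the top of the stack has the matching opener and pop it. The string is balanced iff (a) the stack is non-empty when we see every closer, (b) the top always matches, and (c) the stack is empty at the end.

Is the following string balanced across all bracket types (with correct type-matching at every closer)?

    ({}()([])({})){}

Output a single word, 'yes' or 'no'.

Answer: yes

Derivation:
pos 0: push '('; stack = (
pos 1: push '{'; stack = ({
pos 2: '}' matches '{'; pop; stack = (
pos 3: push '('; stack = ((
pos 4: ')' matches '('; pop; stack = (
pos 5: push '('; stack = ((
pos 6: push '['; stack = (([
pos 7: ']' matches '['; pop; stack = ((
pos 8: ')' matches '('; pop; stack = (
pos 9: push '('; stack = ((
pos 10: push '{'; stack = (({
pos 11: '}' matches '{'; pop; stack = ((
pos 12: ')' matches '('; pop; stack = (
pos 13: ')' matches '('; pop; stack = (empty)
pos 14: push '{'; stack = {
pos 15: '}' matches '{'; pop; stack = (empty)
end: stack empty → VALID
Verdict: properly nested → yes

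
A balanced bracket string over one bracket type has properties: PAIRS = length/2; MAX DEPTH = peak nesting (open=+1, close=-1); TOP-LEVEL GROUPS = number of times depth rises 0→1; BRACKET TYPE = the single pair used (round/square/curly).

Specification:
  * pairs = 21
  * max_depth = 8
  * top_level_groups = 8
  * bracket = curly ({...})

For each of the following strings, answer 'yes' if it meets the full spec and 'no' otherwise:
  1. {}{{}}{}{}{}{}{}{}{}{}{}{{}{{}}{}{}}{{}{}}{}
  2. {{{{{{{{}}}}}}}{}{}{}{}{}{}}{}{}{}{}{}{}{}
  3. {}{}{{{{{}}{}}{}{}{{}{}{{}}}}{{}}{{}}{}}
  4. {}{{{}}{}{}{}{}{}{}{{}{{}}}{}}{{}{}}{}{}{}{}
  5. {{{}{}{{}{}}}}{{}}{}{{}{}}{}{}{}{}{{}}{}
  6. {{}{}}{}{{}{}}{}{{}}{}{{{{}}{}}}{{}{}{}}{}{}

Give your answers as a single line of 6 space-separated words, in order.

String 1 '{}{{}}{}{}{}{}{}{}{}{}{}{{}{{}}{}{}}{{}{}}{}': depth seq [1 0 1 2 1 0 1 0 1 0 1 0 1 0 1 0 1 0 1 0 1 0 1 0 1 2 1 2 3 2 1 2 1 2 1 0 1 2 1 2 1 0 1 0]
  -> pairs=22 depth=3 groups=14 -> no
String 2 '{{{{{{{{}}}}}}}{}{}{}{}{}{}}{}{}{}{}{}{}{}': depth seq [1 2 3 4 5 6 7 8 7 6 5 4 3 2 1 2 1 2 1 2 1 2 1 2 1 2 1 0 1 0 1 0 1 0 1 0 1 0 1 0 1 0]
  -> pairs=21 depth=8 groups=8 -> yes
String 3 '{}{}{{{{{}}{}}{}{}{{}{}{{}}}}{{}}{{}}{}}': depth seq [1 0 1 0 1 2 3 4 5 4 3 4 3 2 3 2 3 2 3 4 3 4 3 4 5 4 3 2 1 2 3 2 1 2 3 2 1 2 1 0]
  -> pairs=20 depth=5 groups=3 -> no
String 4 '{}{{{}}{}{}{}{}{}{}{{}{{}}}{}}{{}{}}{}{}{}{}': depth seq [1 0 1 2 3 2 1 2 1 2 1 2 1 2 1 2 1 2 1 2 3 2 3 4 3 2 1 2 1 0 1 2 1 2 1 0 1 0 1 0 1 0 1 0]
  -> pairs=22 depth=4 groups=7 -> no
String 5 '{{{}{}{{}{}}}}{{}}{}{{}{}}{}{}{}{}{{}}{}': depth seq [1 2 3 2 3 2 3 4 3 4 3 2 1 0 1 2 1 0 1 0 1 2 1 2 1 0 1 0 1 0 1 0 1 0 1 2 1 0 1 0]
  -> pairs=20 depth=4 groups=10 -> no
String 6 '{{}{}}{}{{}{}}{}{{}}{}{{{{}}{}}}{{}{}{}}{}{}': depth seq [1 2 1 2 1 0 1 0 1 2 1 2 1 0 1 0 1 2 1 0 1 0 1 2 3 4 3 2 3 2 1 0 1 2 1 2 1 2 1 0 1 0 1 0]
  -> pairs=22 depth=4 groups=10 -> no

Answer: no yes no no no no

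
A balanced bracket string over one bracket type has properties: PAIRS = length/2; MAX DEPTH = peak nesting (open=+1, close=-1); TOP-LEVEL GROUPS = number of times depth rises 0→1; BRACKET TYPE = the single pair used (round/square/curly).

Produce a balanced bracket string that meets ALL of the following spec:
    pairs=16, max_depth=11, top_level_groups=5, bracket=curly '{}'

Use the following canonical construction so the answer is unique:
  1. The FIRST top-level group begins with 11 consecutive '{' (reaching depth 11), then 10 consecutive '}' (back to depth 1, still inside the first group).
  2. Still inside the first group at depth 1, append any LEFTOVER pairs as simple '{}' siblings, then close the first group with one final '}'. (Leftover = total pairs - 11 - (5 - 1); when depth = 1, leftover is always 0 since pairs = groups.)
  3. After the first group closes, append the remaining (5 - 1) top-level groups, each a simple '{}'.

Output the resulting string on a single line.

Answer: {{{{{{{{{{{}}}}}}}}}}{}}{}{}{}{}

Derivation:
Spec: pairs=16 depth=11 groups=5
Leftover pairs = 16 - 11 - (5-1) = 1
First group: deep chain of depth 11 + 1 sibling pairs
Remaining 4 groups: simple '{}' each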